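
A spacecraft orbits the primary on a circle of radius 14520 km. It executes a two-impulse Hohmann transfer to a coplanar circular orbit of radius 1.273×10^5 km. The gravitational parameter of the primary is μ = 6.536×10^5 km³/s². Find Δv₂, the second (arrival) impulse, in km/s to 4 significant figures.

Transfer-ellipse semi-major axis a_t = (r₁ + r₂)/2 = (14520 + 1.273×10^5)/2 = 70910 km.
On the circular orbit at r = 1.273×10^5 km, v_c = √(μ/r) = 2.266 km/s.
Transfer-orbit speed at the same r (vis-viva, a = a_t): v_t = √[μ(2/r − 1/a_t)] = 1.025 km/s.
Δv₂ = |v_t − v_c| = |1.025 − 2.266| = 1.241 km/s.

Δv₂ = 1.241 km/s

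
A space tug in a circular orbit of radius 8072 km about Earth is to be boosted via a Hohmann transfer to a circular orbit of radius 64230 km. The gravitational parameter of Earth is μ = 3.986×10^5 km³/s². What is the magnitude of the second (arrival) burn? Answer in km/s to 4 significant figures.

Δv₂ = 1.314 km/s

The Hohmann ellipse has a_t = (r₁ + r₂)/2 = 36151 km.
On the circular orbit at r = 64230 km, v_c = √(μ/r) = 2.491 km/s.
Transfer-orbit speed at the same r (vis-viva, a = a_t): v_t = √[μ(2/r − 1/a_t)] = 1.177 km/s.
Δv₂ = |v_t − v_c| = |1.177 − 2.491| = 1.314 km/s.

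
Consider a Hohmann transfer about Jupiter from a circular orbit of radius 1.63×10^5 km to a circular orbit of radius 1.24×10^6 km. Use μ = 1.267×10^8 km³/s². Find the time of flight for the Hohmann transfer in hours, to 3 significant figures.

t = 45.6 hours

Semi-major axis of the transfer orbit: a_t = (1.630×10^5 + 1.240×10^6)/2 = 7.015×10^5 km.
Half the transfer-orbit period gives t = π√(a_t³/μ) = 1.640×10^5 s.
Converting: 1.640×10^5 s ÷ 3600 s/hour = 45.6 hours.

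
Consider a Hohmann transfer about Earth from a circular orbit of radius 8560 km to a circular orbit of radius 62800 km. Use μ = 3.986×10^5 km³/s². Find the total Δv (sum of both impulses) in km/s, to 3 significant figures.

Δv = 3.51 km/s

Transfer-ellipse semi-major axis a_t = (r₁ + r₂)/2 = (8560 + 62800)/2 = 35680 km.
At r₁ the circular-orbit speed is v₁ = √(μ/r₁) = 6.823886 km/s.
Transfer-orbit speed at r₁ (v² = μ(2/r − 1/a)): v_p = √[μ(2/r₁ − 1/a_t)] = 9.053138 km/s.
First burn Δv₁ = |v_p − v₁| = 2.2293 km/s.
Circular speed at r₂: v₂ = √(μ/r₂) = 2.5194 km/s.
Transfer-orbit speed at r₂: v_a = √[μ(2/r₂ − 1/a_t)] = 1.2340 km/s.
Second burn Δv₂ = |v₂ − v_a| = 1.2854 km/s.
Total Δv = Δv₁ + Δv₂ = 3.515 km/s.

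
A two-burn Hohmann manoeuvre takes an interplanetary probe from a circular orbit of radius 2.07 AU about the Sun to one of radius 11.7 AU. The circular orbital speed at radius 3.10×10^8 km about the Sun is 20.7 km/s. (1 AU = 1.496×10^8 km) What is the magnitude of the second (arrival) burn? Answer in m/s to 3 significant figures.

From the circular-orbit relation v² = μ/r at r = 3.10×10^8 km: μ = v²r = (20.7)² × 3.10×10^8 = 1.32832×10^11 km³/s².
In km: r₁ = 2.07 × 1.496×10^8 = 3.09672×10^8 km; r₂ = 11.7 × 1.496×10^8 = 1.75032×10^9 km.
The Hohmann ellipse has a_t = (r₁ + r₂)/2 = 1.029996×10^9 km.
On the circular orbit at r = 1.75032×10^9 km, v_c = √(μ/r) = 8.7115 km/s.
Transfer-orbit speed at the same r (vis-viva, a = a_t): v_t = √[μ(2/r − 1/a_t)] = 4.7767 km/s.
Δv₂ = |v_t − v_c| = |4.7767 − 8.7115| = 3.935 km/s.

Δv₂ = 3930 m/s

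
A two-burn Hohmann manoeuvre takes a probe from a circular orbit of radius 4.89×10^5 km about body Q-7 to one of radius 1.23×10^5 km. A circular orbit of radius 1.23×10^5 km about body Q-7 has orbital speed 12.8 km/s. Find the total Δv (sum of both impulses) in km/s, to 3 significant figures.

From the circular-orbit relation v² = μ/r at r = 1.23×10^5 km: μ = v²r = (12.8)² × 1.23×10^5 = 2.01523×10^7 km³/s².
Transfer-ellipse semi-major axis a_t = (r₁ + r₂)/2 = (4.890×10^5 + 1.230×10^5)/2 = 3.060×10^5 km.
Circular speed at r₁: v₁ = √(μ/r₁) = √(2.01523×10^7/4.890×10^5) = 6.41960 km/s.
Transfer-orbit speed at r₁ (vis-viva equation): v_a = √[μ(2/r₁ − 1/a_t)] = 4.07005 km/s.
First burn Δv₁ = |v_a − v₁| = 2.34955 km/s.
Circular speed at r₂: v₂ = √(μ/r₂) = 12.80000 km/s.
Transfer-orbit speed at r₂: v_p = √[μ(2/r₂ − 1/a_t)] = 16.18094 km/s.
Second burn Δv₂ = |v₂ − v_p| = 3.38094 km/s.
Δv = Δv₁ + Δv₂ = 2.34955 + 3.38094 = 5.730 km/s.

Δv = 5.73 km/s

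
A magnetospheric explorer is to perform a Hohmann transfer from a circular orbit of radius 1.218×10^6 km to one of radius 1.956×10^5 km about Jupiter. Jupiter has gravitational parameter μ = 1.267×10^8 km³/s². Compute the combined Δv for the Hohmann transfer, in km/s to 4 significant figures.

Semi-major axis of the transfer orbit: a_t = (1.218×10^6 + 1.956×10^5)/2 = 7.068×10^5 km.
At r₁ the circular-orbit speed is v₁ = √(μ/r₁) = 10.199 km/s.
Transfer-orbit speed at r₁ (vis-viva equation): v_a = √[μ(2/r₁ − 1/a_t)] = 5.3654 km/s.
First burn Δv₁ = |v_a − v₁| = 4.834 km/s.
Circular speed at r₂: v₂ = √(μ/r₂) = 25.451 km/s.
Transfer-orbit speed at r₂: v_p = √[μ(2/r₂ − 1/a_t)] = 33.410 km/s.
Second burn Δv₂ = |v₂ − v_p| = 7.959 km/s.
Total Δv = Δv₁ + Δv₂ = 12.79 km/s.

Δv = 12.79 km/s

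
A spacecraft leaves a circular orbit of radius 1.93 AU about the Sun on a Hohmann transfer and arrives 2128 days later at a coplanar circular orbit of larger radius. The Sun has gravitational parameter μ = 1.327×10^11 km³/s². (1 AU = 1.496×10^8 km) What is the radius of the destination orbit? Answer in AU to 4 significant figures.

In km: r₁ = 1.93 × 1.496×10^8 = 2.88728×10^8 km.
Transfer time t = 2128 days = 1.838592×10^8 s, and t = π√(a_t³/μ).
So a_t = (μ t²/π²)^(1/3) = (1.327×10^11 × (1.838592×10^8)² / π²)^(1/3) = 7.6886×10^8 km.
Since a_t = (r₁ + r₂)/2, r₂ = 2a_t − r₁ = 2×7.6886×10^8 − 2.88728×10^8 = 1.248992×10^9 km.
In AU: r₂ = 1.248992×10^9 / 1.496×10^8 = 8.349 AU.

r₂ = 8.349 AU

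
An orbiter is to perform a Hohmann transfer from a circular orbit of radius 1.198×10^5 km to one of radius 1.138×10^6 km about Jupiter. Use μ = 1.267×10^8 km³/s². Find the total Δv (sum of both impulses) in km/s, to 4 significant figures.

The Hohmann ellipse has a_t = (r₁ + r₂)/2 = 6.289×10^5 km.
At r₁ the circular-orbit speed is v₁ = √(μ/r₁) = 32.521 km/s.
On the transfer ellipse at r₁, v² = μ(2/r − 1/a) gives v_p = √[μ(2/r₁ − 1/a_t)] = 43.746 km/s.
First burn Δv₁ = |v_p − v₁| = 11.225 km/s.
At r₂, v₂ = √(μ/r₂) = 10.5516 km/s.
Transfer-orbit speed at r₂: v_a = √[μ(2/r₂ − 1/a_t)] = 4.60527 km/s.
Second burn Δv₂ = |v₂ − v_a| = 5.9463 km/s.
Δv = Δv₁ + Δv₂ = 11.225 + 5.9463 = 17.17 km/s.

Δv = 17.17 km/s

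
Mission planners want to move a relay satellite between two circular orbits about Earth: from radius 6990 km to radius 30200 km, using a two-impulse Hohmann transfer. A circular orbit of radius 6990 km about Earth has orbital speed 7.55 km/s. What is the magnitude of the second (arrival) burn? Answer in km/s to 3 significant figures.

From the circular-orbit relation v² = μ/r at r = 6990 km: μ = v²r = (7.55)² × 6990 = 3.98447×10^5 km³/s².
The Hohmann ellipse has a_t = (r₁ + r₂)/2 = 18595 km.
Circular speed at r = 30200 km: v_c = √(μ/r) = 3.632 km/s.
Vis-viva on the transfer ellipse at r = 30200 km gives v_t = √[μ(2/r − 1/a_t)] = 2.227 km/s.
Δv₂ = |v_t − v_c| = |2.227 − 3.632| = 1.405 km/s.

Δv₂ = 1.41 km/s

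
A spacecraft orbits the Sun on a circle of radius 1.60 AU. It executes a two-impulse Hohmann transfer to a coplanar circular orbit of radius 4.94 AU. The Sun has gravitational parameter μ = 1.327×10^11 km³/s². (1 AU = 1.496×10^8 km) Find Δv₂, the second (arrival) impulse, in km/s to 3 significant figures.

Δv₂ = 4.03 km/s

In km: r₁ = 1.60 × 1.496×10^8 = 2.3936×10^8 km; r₂ = 4.94 × 1.496×10^8 = 7.39024×10^8 km.
Semi-major axis of the transfer orbit: a_t = (2.3936×10^8 + 7.39024×10^8)/2 = 4.89192×10^8 km.
Circular speed at r = 7.39024×10^8 km: v_c = √(μ/r) = 13.40 km/s.
Transfer-orbit speed at the same r (vis-viva, a = a_t): v_t = √[μ(2/r − 1/a_t)] = 9.373 km/s.
Δv₂ = |v_t − v_c| = |9.373 − 13.40| = 4.027 km/s.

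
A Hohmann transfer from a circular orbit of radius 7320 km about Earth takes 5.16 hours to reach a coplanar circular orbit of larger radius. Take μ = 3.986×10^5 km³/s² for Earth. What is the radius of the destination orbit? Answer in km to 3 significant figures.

Transfer time t = 5.16 hours = 18576 s, and t = π√(a_t³/μ).
So a_t = (μ t²/π²)^(1/3) = (3.986×10^5 × (18576)² / π²)^(1/3) = 24065 km.
Since a_t = (r₁ + r₂)/2, r₂ = 2a_t − r₁ = 2×24065 − 7320 = 40810 km.

r₂ = 40800 km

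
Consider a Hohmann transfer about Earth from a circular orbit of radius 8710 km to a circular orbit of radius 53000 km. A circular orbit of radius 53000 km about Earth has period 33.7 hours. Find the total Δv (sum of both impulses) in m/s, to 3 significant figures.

Δv = 3390 m/s

From Kepler's third law T² = 4π²r³/μ at r = 53000 km, T = 33.7 hours = 33.7 × 3600 s = 1.2132×10^5 s: μ = 4π²r³/T² = 3.99321×10^5 km³/s².
Transfer-ellipse semi-major axis a_t = (r₁ + r₂)/2 = (8710 + 53000)/2 = 30855 km.
At r₁ the circular-orbit speed is v₁ = √(μ/r₁) = 6.771 km/s.
Transfer-orbit speed at r₁ (vis-viva): v_p = √[μ(2/r₁ − 1/a_t)] = 8.874 km/s.
First burn Δv₁ = |v_p − v₁| = 2.103 km/s.
Circular speed at r₂: v₂ = √(μ/r₂) = 2.745 km/s.
Transfer-orbit speed at r₂: v_a = √[μ(2/r₂ − 1/a_t)] = 1.458 km/s.
Second burn Δv₂ = |v₂ − v_a| = 1.287 km/s.
Total Δv = Δv₁ + Δv₂ = 3.390 km/s.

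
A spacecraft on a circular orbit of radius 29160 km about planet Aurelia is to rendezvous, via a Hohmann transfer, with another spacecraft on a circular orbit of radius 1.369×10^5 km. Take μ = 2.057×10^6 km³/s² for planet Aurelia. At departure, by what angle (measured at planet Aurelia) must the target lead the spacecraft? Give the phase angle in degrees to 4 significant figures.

Transfer-ellipse semi-major axis a_t = (r₁ + r₂)/2 = (29160 + 1.369×10^5)/2 = 83030 km.
The half-period of the transfer ellipse is t = π√(a_t³/μ) = 52407 s.
The target's mean motion on its circular orbit is ω₂ = √(μ/r₂³) = 2.8315×10^-5 rad/s.
Angle swept by the target during transfer: ω₂·t = 1.4839 rad = 85.02°.
The spacecraft traverses 180° on the transfer ellipse, so the target must lead by 180° − 85.02° = 94.98°.

φ = 94.98°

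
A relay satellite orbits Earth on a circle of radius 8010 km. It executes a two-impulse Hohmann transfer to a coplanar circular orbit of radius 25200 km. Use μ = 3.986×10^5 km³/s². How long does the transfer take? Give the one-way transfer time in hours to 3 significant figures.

t = 2.96 hours

Semi-major axis of the transfer orbit: a_t = (8010 + 25200)/2 = 16605 km.
Transfer time t = π√(a_t³/μ) = π√((16605)³ / 3.986×10^5) = 10650 s.
Converting: 10650 s ÷ 3600 s/hour = 2.96 hours.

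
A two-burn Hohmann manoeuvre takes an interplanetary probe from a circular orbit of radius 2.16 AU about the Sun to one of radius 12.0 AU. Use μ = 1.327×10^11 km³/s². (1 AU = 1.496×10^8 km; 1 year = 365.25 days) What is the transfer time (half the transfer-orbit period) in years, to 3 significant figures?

In km: r₁ = 2.16 × 1.496×10^8 = 3.23136×10^8 km; r₂ = 12.0 × 1.496×10^8 = 1.7952×10^9 km.
The Hohmann ellipse has a_t = (r₁ + r₂)/2 = 1.059168×10^9 km.
By Kepler's third law the transfer-orbit period is T = 2π√(a_t³/μ), so t = T/2 = 2.973×10^8 s.
Converting: 2.973×10^8 s ÷ 3.15576×10^7 s/year (365.25 × 86400) = 9.42 years.

t = 9.42 years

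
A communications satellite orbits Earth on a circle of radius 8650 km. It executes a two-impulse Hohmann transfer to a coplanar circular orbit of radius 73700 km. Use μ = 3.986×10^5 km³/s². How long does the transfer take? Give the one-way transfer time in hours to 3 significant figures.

t = 11.5 hours

Transfer-ellipse semi-major axis a_t = (r₁ + r₂)/2 = (8650 + 73700)/2 = 41175 km.
Transfer time t = π√(a_t³/μ) = π√((41175)³ / 3.986×10^5) = 41570 s.
Converting: 41570 s ÷ 3600 s/hour = 11.5 hours.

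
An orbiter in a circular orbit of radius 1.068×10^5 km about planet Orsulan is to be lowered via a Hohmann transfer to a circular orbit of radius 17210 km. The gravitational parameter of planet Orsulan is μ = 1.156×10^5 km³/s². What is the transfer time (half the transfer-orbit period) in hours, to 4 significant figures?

t = 39.63 hours

Semi-major axis of the transfer orbit: a_t = (1.068×10^5 + 17210)/2 = 62005 km.
Half the transfer-orbit period gives t = π√(a_t³/μ) = 1.4266×10^5 s.
Converting: 1.4266×10^5 s ÷ 3600 s/hour = 39.63 hours.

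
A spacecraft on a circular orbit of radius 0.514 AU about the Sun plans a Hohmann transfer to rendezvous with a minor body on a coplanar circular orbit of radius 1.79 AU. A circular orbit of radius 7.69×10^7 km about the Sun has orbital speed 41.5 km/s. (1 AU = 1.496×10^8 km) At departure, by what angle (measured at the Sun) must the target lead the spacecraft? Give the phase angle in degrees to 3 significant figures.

From the circular-orbit relation v² = μ/r at r = 7.69×10^7 km: μ = v²r = (41.5)² × 7.69×10^7 = 1.32441×10^11 km³/s².
In km: r₁ = 0.514 × 1.496×10^8 = 7.68944×10^7 km; r₂ = 1.79 × 1.496×10^8 = 2.67784×10^8 km.
Semi-major axis of the transfer orbit: a_t = (7.68944×10^7 + 2.67784×10^8)/2 = 1.723392×10^8 km.
The half-period of the transfer ellipse is t = π√(a_t³/μ) = 1.953×10^7 s.
Target angular speed ω₂ = √(μ/r₂³) = 8.305×10^-8 rad/s.
Angle swept by the target during transfer: ω₂·t = 1.622 rad = 92.93°.
The spacecraft traverses 180° on the transfer ellipse, so the target must lead by 180° − 92.93° = 87.1°.

φ = 87.1°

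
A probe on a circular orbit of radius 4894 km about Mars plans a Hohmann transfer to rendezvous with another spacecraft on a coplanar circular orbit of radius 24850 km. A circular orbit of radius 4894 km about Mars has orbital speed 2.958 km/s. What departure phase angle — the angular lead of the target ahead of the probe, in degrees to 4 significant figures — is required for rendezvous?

From the circular-orbit relation v² = μ/r at r = 4894 km: μ = v²r = (2.958)² × 4894 = 42821.3 km³/s².
Transfer-ellipse semi-major axis a_t = (r₁ + r₂)/2 = (4894 + 24850)/2 = 14872 km.
Transfer time t = π√(a_t³/μ) = 27534 s.
Target angular speed ω₂ = √(μ/r₂³) = 5.2825×10^-5 rad/s.
Angle swept by the target during transfer: ω₂·t = 1.4545 rad = 83.34°.
The probe traverses 180° on the transfer ellipse, so the target must lead by 180° − 83.34° = 96.66°.

φ = 96.66°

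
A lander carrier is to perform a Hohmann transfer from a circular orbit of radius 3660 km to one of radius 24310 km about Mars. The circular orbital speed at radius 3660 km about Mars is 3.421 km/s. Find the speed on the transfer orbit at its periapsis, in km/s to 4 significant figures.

v = 4.510 km/s

From the circular-orbit relation v² = μ/r at r = 3660 km: μ = v²r = (3.421)² × 3660 = 42833.9 km³/s².
Semi-major axis of the transfer orbit: a_t = (3660 + 24310)/2 = 13985 km.
The periapsis of the transfer ellipse is at r = 3660 km.
Applying v² = μ(2/r − 1/a_t): v = 4.510 km/s.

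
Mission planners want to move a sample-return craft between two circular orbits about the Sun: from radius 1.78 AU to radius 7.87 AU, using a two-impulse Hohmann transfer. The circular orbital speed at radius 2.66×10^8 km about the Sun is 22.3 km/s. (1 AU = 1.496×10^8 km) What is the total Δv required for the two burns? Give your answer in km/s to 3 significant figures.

From the circular-orbit relation v² = μ/r at r = 2.66×10^8 km: μ = v²r = (22.3)² × 2.66×10^8 = 1.32279×10^11 km³/s².
In km: r₁ = 1.78 × 1.496×10^8 = 2.66288×10^8 km; r₂ = 7.87 × 1.496×10^8 = 1.177352×10^9 km.
The Hohmann ellipse has a_t = (r₁ + r₂)/2 = 7.2182×10^8 km.
At r₁ the circular-orbit speed is v₁ = √(μ/r₁) = 22.288 km/s.
On the transfer ellipse at r₁, vis-viva gives v_p = √[μ(2/r₁ − 1/a_t)] = 28.465 km/s.
First burn Δv₁ = |v_p − v₁| = 6.177 km/s.
Circular speed at r₂: v₂ = √(μ/r₂) = 10.60 km/s.
Transfer-orbit speed at r₂: v_a = √[μ(2/r₂ − 1/a_t)] = 6.438 km/s.
Second burn Δv₂ = |v₂ − v_a| = 4.162 km/s.
Δv = Δv₁ + Δv₂ = 6.177 + 4.162 = 10.34 km/s.

Δv = 10.3 km/s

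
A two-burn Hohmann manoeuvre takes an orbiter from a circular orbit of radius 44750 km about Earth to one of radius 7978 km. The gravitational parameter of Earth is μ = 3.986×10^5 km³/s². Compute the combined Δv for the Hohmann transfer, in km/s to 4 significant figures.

The Hohmann ellipse has a_t = (r₁ + r₂)/2 = 26364 km.
At r₁ the circular-orbit speed is v₁ = √(μ/r₁) = 2.9845 km/s.
On the transfer ellipse at r₁, vis-viva gives v_a = √[μ(2/r₁ − 1/a_t)] = 1.6418 km/s.
First burn Δv₁ = |v_a − v₁| = 1.3427 km/s.
Circular speed at r₂: v₂ = √(μ/r₂) = 7.0684 km/s.
Transfer-orbit speed at r₂: v_p = √[μ(2/r₂ − 1/a_t)] = 9.2090 km/s.
Second burn Δv₂ = |v₂ − v_p| = 2.1406 km/s.
Total Δv = Δv₁ + Δv₂ = 3.483 km/s.

Δv = 3.483 km/s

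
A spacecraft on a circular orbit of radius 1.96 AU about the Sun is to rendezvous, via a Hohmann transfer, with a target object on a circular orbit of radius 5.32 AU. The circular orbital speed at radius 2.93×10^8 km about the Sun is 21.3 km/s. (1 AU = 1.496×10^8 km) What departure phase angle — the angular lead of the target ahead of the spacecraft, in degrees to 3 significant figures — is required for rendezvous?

φ = 78.1°

From the circular-orbit relation v² = μ/r at r = 2.93×10^8 km: μ = v²r = (21.3)² × 2.93×10^8 = 1.32931×10^11 km³/s².
In km: r₁ = 1.96 × 1.496×10^8 = 2.93216×10^8 km; r₂ = 5.32 × 1.496×10^8 = 7.95872×10^8 km.
The Hohmann ellipse has a_t = (r₁ + r₂)/2 = 5.44544×10^8 km.
The half-period of the transfer ellipse is t = π√(a_t³/μ) = 1.095×10^8 s.
Target angular speed ω₂ = √(μ/r₂³) = 1.624×10^-8 rad/s.
Angle swept by the target during transfer: ω₂·t = 1.778 rad = 101.9°.
The spacecraft traverses 180° on the transfer ellipse, so the target must lead by 180° − 101.9° = 78.1°.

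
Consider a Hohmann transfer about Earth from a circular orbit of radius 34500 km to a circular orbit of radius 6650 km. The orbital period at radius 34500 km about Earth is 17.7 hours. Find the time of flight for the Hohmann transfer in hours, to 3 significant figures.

t = 4.08 hours

From Kepler's third law T² = 4π²r³/μ at r = 34500 km, T = 17.7 hours = 17.7 × 3600 s = 63720 s: μ = 4π²r³/T² = 3.99269×10^5 km³/s².
Transfer-ellipse semi-major axis a_t = (r₁ + r₂)/2 = (34500 + 6650)/2 = 20575 km.
Transfer time t = π√(a_t³/μ) = π√((20575)³ / 3.99269×10^5) = 14673 s.
Converting: 14673 s ÷ 3600 s/hour = 4.08 hours.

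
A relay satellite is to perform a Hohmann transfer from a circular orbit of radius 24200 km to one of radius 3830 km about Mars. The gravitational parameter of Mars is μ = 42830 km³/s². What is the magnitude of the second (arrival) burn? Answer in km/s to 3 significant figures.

The Hohmann ellipse has a_t = (r₁ + r₂)/2 = 14015 km.
Circular speed at r = 3830 km: v_c = √(μ/r) = 3.344 km/s.
Transfer-orbit speed at the same r (vis-viva, a = a_t): v_t = √[μ(2/r − 1/a_t)] = 4.394 km/s.
Δv₂ = |v_t − v_c| = |4.394 − 3.344| = 1.050 km/s.

Δv₂ = 1.05 km/s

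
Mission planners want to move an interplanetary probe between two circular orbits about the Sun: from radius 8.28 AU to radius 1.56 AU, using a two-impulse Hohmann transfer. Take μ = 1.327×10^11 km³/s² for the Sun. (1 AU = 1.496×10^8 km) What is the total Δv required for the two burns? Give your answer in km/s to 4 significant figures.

Δv = 11.61 km/s

In km: r₁ = 8.28 × 1.496×10^8 = 1.238688×10^9 km; r₂ = 1.56 × 1.496×10^8 = 2.33376×10^8 km.
Transfer-ellipse semi-major axis a_t = (r₁ + r₂)/2 = (1.238688×10^9 + 2.33376×10^8)/2 = 7.36032×10^8 km.
At r₁ the circular-orbit speed is v₁ = √(μ/r₁) = 10.35 km/s.
Transfer-orbit speed at r₁ (vis-viva equation): v_a = √[μ(2/r₁ − 1/a_t)] = 5.828 km/s.
First burn Δv₁ = |v_a − v₁| = 4.522 km/s.
At r₂, v₂ = √(μ/r₂) = 23.8456 km/s.
Transfer-orbit speed at r₂: v_p = √[μ(2/r₂ − 1/a_t)] = 30.9343 km/s.
Second burn Δv₂ = |v₂ − v_p| = 7.089 km/s.
Total Δv = Δv₁ + Δv₂ = 11.61 km/s.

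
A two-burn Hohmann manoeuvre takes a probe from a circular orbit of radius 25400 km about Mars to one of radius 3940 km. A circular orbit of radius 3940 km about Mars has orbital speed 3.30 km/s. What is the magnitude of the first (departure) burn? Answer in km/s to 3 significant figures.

From the circular-orbit relation v² = μ/r at r = 3940 km: μ = v²r = (3.30)² × 3940 = 42906.6 km³/s².
The Hohmann ellipse has a_t = (r₁ + r₂)/2 = 14670 km.
Circular speed at r = 25400 km: v_c = √(μ/r) = 1.2997 km/s.
Vis-viva on the transfer ellipse at r = 25400 km gives v_t = √[μ(2/r − 1/a_t)] = 0.67356 km/s.
Δv₁ = |v_t − v_c| = |0.67356 − 1.2997| = 0.6261 km/s.

Δv₁ = 0.626 km/s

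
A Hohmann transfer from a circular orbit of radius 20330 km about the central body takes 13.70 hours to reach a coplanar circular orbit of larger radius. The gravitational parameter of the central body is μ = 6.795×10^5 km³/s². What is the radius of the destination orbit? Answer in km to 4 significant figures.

r₂ = 89910 km

Transfer time t = 13.70 hours = 49320 s, and t = π√(a_t³/μ).
So a_t = (μ t²/π²)^(1/3) = (6.795×10^5 × (49320)² / π²)^(1/3) = 55120 km.
Since a_t = (r₁ + r₂)/2, r₂ = 2a_t − r₁ = 2×55120 − 20330 = 89910 km.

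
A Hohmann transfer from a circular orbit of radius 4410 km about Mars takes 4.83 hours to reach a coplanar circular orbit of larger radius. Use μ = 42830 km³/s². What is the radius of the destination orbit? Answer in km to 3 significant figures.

Transfer time t = 4.83 hours = 17388 s, and t = π√(a_t³/μ).
So a_t = (μ t²/π²)^(1/3) = (42830 × (17388)² / π²)^(1/3) = 10948 km.
Since a_t = (r₁ + r₂)/2, r₂ = 2a_t − r₁ = 2×10948 − 4410 = 17486 km.

r₂ = 17500 km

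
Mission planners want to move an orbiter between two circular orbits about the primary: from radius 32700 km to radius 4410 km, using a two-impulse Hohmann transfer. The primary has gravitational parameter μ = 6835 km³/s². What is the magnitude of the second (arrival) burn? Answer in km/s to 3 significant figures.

Transfer-ellipse semi-major axis a_t = (r₁ + r₂)/2 = (32700 + 4410)/2 = 18555 km.
On the circular orbit at r = 4410 km, v_c = √(μ/r) = 1.2449 km/s.
Transfer-orbit speed at the same r (vis-viva, a = a_t): v_t = √[μ(2/r − 1/a_t)] = 1.6527 km/s.
Δv₂ = |v_t − v_c| = |1.6527 − 1.2449| = 0.4078 km/s.

Δv₂ = 0.408 km/s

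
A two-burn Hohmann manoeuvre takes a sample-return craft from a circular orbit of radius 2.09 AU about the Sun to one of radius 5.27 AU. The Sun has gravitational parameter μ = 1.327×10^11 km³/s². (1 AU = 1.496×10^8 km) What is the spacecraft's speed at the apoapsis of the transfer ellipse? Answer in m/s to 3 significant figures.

In km: r₁ = 2.09 × 1.496×10^8 = 3.12664×10^8 km; r₂ = 5.27 × 1.496×10^8 = 7.88392×10^8 km.
The Hohmann ellipse has a_t = (r₁ + r₂)/2 = 5.50528×10^8 km.
The apoapsis of the transfer ellipse is at r = 7.88392×10^8 km.
Vis-viva: v = √[μ(2/r − 1/a_t)] = √[1.327×10^11 × (2/7.88392×10^8 − 1/5.50528×10^8)] = 9.777 km/s.

v = 9780 m/s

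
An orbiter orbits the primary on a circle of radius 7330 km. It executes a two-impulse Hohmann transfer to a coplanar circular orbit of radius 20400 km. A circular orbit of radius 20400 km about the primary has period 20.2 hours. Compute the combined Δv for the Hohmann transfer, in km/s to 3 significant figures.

Δv = 1.11 km/s

From Kepler's third law T² = 4π²r³/μ at r = 20400 km, T = 20.2 hours = 20.2 × 3600 s = 72720 s: μ = 4π²r³/T² = 63378.6 km³/s².
Semi-major axis of the transfer orbit: a_t = (7330 + 20400)/2 = 13865 km.
At r₁ the circular-orbit speed is v₁ = √(μ/r₁) = 2.9405 km/s.
Transfer-orbit speed at r₁ (vis-viva equation): v_p = √[μ(2/r₁ − 1/a_t)] = 3.5668 km/s.
First burn Δv₁ = |v_p − v₁| = 0.6263 km/s.
At r₂, v₂ = √(μ/r₂) = 1.763 km/s.
Transfer-orbit speed at r₂: v_a = √[μ(2/r₂ − 1/a_t)] = 1.282 km/s.
Second burn Δv₂ = |v₂ − v_a| = 0.4810 km/s.
Total Δv = Δv₁ + Δv₂ = 1.107 km/s.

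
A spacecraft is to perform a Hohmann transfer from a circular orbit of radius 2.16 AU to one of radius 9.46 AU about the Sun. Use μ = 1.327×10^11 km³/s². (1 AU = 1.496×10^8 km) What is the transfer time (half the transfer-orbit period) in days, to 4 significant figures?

In km: r₁ = 2.16 × 1.496×10^8 = 3.23136×10^8 km; r₂ = 9.46 × 1.496×10^8 = 1.415216×10^9 km.
Semi-major axis of the transfer orbit: a_t = (3.23136×10^8 + 1.415216×10^9)/2 = 8.69176×10^8 km.
By Kepler's third law the transfer-orbit period is T = 2π√(a_t³/μ), so t = T/2 = 2.210×10^8 s.
Converting: 2.210×10^8 s ÷ 86400 s/day = 2558 days.

t = 2558 days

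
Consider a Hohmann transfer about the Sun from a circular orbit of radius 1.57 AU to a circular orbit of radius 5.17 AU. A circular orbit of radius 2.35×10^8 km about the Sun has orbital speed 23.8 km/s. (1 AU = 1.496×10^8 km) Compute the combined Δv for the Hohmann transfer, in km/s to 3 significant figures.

From the circular-orbit relation v² = μ/r at r = 2.35×10^8 km: μ = v²r = (23.8)² × 2.35×10^8 = 1.33113×10^11 km³/s².
In km: r₁ = 1.57 × 1.496×10^8 = 2.34872×10^8 km; r₂ = 5.17 × 1.496×10^8 = 7.73432×10^8 km.
Semi-major axis of the transfer orbit: a_t = (2.34872×10^8 + 7.73432×10^8)/2 = 5.04152×10^8 km.
Circular speed at r₁: v₁ = √(μ/r₁) = √(1.33113×10^11/2.34872×10^8) = 23.81 km/s.
On the transfer ellipse at r₁, vis-viva gives v_p = √[μ(2/r₁ − 1/a_t)] = 29.49 km/s.
First burn Δv₁ = |v_p − v₁| = 5.680 km/s.
Circular speed at r₂: v₂ = √(μ/r₂) = 13.119 km/s.
Transfer-orbit speed at r₂: v_a = √[μ(2/r₂ − 1/a_t)] = 8.9544 km/s.
Second burn Δv₂ = |v₂ − v_a| = 4.165 km/s.
Total Δv = Δv₁ + Δv₂ = 9.845 km/s.

Δv = 9.84 km/s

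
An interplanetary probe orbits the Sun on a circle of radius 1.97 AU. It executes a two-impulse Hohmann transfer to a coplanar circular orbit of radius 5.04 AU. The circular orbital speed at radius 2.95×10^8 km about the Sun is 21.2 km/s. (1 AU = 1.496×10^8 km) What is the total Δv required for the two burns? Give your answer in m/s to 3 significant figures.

From the circular-orbit relation v² = μ/r at r = 2.95×10^8 km: μ = v²r = (21.2)² × 2.95×10^8 = 1.32585×10^11 km³/s².
In km: r₁ = 1.97 × 1.496×10^8 = 2.94712×10^8 km; r₂ = 5.04 × 1.496×10^8 = 7.53984×10^8 km.
Transfer-ellipse semi-major axis a_t = (r₁ + r₂)/2 = (2.94712×10^8 + 7.53984×10^8)/2 = 5.24348×10^8 km.
Circular speed at r₁: v₁ = √(μ/r₁) = √(1.32585×10^11/2.94712×10^8) = 21.210 km/s.
Transfer-orbit speed at r₁ (vis-viva equation): v_p = √[μ(2/r₁ − 1/a_t)] = 25.434 km/s.
First burn Δv₁ = |v_p − v₁| = 4.224 km/s.
At r₂, v₂ = √(μ/r₂) = 13.261 km/s.
Transfer-orbit speed at r₂: v_a = √[μ(2/r₂ − 1/a_t)] = 9.9416 km/s.
Second burn Δv₂ = |v₂ − v_a| = 3.319 km/s.
Total Δv = Δv₁ + Δv₂ = 7.543 km/s.

Δv = 7540 m/s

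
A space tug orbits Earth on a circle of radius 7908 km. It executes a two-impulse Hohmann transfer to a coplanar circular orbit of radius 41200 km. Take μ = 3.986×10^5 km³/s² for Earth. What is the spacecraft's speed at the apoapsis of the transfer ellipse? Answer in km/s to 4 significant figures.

v = 1.765 km/s

The Hohmann ellipse has a_t = (r₁ + r₂)/2 = 24554 km.
The apoapsis of the transfer ellipse is at r = 41200 km.
Applying v² = μ(2/r − 1/a_t): v = 1.765 km/s.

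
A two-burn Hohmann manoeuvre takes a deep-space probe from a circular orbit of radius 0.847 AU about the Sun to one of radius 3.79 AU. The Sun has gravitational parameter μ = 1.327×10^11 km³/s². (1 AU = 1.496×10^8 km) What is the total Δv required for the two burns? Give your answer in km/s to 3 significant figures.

In km: r₁ = 0.847 × 1.496×10^8 = 1.267112×10^8 km; r₂ = 3.79 × 1.496×10^8 = 5.66984×10^8 km.
The Hohmann ellipse has a_t = (r₁ + r₂)/2 = 3.468476×10^8 km.
Circular speed at r₁: v₁ = √(μ/r₁) = √(1.327×10^11/1.267112×10^8) = 32.3614 km/s.
Transfer-orbit speed at r₁ (v² = μ(2/r − 1/a)): v_p = √[μ(2/r₁ − 1/a_t)] = 41.3756 km/s.
First burn Δv₁ = |v_p − v₁| = 9.014 km/s.
At r₂, v₂ = √(μ/r₂) = 15.299 km/s.
Transfer-orbit speed at r₂: v_a = √[μ(2/r₂ − 1/a_t)] = 9.2467 km/s.
Second burn Δv₂ = |v₂ − v_a| = 6.052 km/s.
Total Δv = Δv₁ + Δv₂ = 15.07 km/s.

Δv = 15.1 km/s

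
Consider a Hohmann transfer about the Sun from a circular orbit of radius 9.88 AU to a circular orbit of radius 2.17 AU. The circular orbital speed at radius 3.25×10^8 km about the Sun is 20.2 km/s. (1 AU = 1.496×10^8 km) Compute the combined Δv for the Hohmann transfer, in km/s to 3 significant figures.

From the circular-orbit relation v² = μ/r at r = 3.25×10^8 km: μ = v²r = (20.2)² × 3.25×10^8 = 1.32613×10^11 km³/s².
In km: r₁ = 9.88 × 1.496×10^8 = 1.478048×10^9 km; r₂ = 2.17 × 1.496×10^8 = 3.24632×10^8 km.
Semi-major axis of the transfer orbit: a_t = (1.478048×10^9 + 3.24632×10^8)/2 = 9.0134×10^8 km.
At r₁ the circular-orbit speed is v₁ = √(μ/r₁) = 9.4722 km/s.
Transfer-orbit speed at r₁ (vis-viva equation): v_a = √[μ(2/r₁ − 1/a_t)] = 5.6846 km/s.
First burn Δv₁ = |v_a − v₁| = 3.7876 km/s.
At r₂, v₂ = √(μ/r₂) = 20.21145 km/s.
Transfer-orbit speed at r₂: v_p = √[μ(2/r₂ − 1/a_t)] = 25.88197 km/s.
Second burn Δv₂ = |v₂ − v_p| = 5.6705 km/s.
Total Δv = Δv₁ + Δv₂ = 9.458 km/s.

Δv = 9.46 km/s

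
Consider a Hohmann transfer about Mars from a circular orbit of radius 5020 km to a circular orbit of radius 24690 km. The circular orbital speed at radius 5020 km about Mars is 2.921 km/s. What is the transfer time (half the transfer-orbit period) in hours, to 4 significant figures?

t = 7.634 hours

From the circular-orbit relation v² = μ/r at r = 5020 km: μ = v²r = (2.921)² × 5020 = 42831.8 km³/s².
Transfer-ellipse semi-major axis a_t = (r₁ + r₂)/2 = (5020 + 24690)/2 = 14855 km.
Transfer time t = π√(a_t³/μ) = π√((14855)³ / 42831.8) = 27484 s.
Converting: 27484 s ÷ 3600 s/hour = 7.634 hours.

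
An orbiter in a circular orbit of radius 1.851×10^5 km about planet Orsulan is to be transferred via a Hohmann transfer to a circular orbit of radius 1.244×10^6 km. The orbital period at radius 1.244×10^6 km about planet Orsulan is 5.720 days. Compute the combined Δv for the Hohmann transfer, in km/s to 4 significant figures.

Δv = 20.86 km/s

From Kepler's third law T² = 4π²r³/μ at r = 1.244×10^6 km, T = 5.720 days = 5.720 × 86400 s = 4.94208×10^5 s: μ = 4π²r³/T² = 3.11173×10^8 km³/s².
Semi-major axis of the transfer orbit: a_t = (1.851×10^5 + 1.244×10^6)/2 = 7.1455×10^5 km.
Circular speed at r₁: v₁ = √(μ/r₁) = √(3.11173×10^8/1.851×10^5) = 41.001 km/s.
On the transfer ellipse at r₁, vis-viva equation gives v_p = √[μ(2/r₁ − 1/a_t)] = 54.099 km/s.
First burn Δv₁ = |v_p − v₁| = 13.098 km/s.
Circular speed at r₂: v₂ = √(μ/r₂) = 15.8158 km/s.
Transfer-orbit speed at r₂: v_a = √[μ(2/r₂ − 1/a_t)] = 8.04966 km/s.
Second burn Δv₂ = |v₂ − v_a| = 7.7661 km/s.
Total Δv = Δv₁ + Δv₂ = 20.86 km/s.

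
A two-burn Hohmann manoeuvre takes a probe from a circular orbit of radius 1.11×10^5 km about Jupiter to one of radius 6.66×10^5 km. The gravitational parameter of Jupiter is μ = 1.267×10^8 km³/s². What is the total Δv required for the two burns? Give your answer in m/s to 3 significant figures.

Δv = 16900 m/s

Transfer-ellipse semi-major axis a_t = (r₁ + r₂)/2 = (1.110×10^5 + 6.660×10^5)/2 = 3.885×10^5 km.
Circular speed at r₁: v₁ = √(μ/r₁) = √(1.267×10^8/1.110×10^5) = 33.79 km/s.
On the transfer ellipse at r₁, v² = μ(2/r − 1/a) gives v_p = √[μ(2/r₁ − 1/a_t)] = 44.24 km/s.
First burn Δv₁ = |v_p − v₁| = 10.45 km/s.
Circular speed at r₂: v₂ = √(μ/r₂) = 13.7928 km/s.
Transfer-orbit speed at r₂: v_a = √[μ(2/r₂ − 1/a_t)] = 7.37254 km/s.
Second burn Δv₂ = |v₂ − v_a| = 6.420 km/s.
Δv = Δv₁ + Δv₂ = 10.45 + 6.420 = 16.87 km/s.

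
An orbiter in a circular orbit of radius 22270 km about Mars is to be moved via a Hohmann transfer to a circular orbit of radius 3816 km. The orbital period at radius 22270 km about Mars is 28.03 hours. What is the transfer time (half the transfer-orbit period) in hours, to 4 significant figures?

t = 6.282 hours

From Kepler's third law T² = 4π²r³/μ at r = 22270 km, T = 28.03 hours = 28.03 × 3600 s = 1.00908×10^5 s: μ = 4π²r³/T² = 42822.2 km³/s².
Transfer-ellipse semi-major axis a_t = (r₁ + r₂)/2 = (22270 + 3816)/2 = 13043 km.
Half the transfer-orbit period gives t = π√(a_t³/μ) = 22614 s.
Converting: 22614 s ÷ 3600 s/hour = 6.282 hours.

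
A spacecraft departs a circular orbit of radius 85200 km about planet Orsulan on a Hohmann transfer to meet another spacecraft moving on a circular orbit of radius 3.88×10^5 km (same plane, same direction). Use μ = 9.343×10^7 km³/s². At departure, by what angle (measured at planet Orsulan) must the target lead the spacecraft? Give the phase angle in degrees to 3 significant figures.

φ = 94.3°

Transfer-ellipse semi-major axis a_t = (r₁ + r₂)/2 = (85200 + 3.880×10^5)/2 = 2.366×10^5 km.
The half-period of the transfer ellipse is t = π√(a_t³/μ) = 37400 s.
Target angular speed ω₂ = √(μ/r₂³) = 3.999×10^-5 rad/s.
Angle swept by the target during transfer: ω₂·t = 1.496 rad = 85.71°.
The spacecraft traverses 180° on the transfer ellipse, so the target must lead by 180° − 85.71° = 94.3°.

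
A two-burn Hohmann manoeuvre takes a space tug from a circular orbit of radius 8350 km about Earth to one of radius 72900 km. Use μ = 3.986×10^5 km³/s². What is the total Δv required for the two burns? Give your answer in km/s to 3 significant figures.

Δv = 3.62 km/s

The Hohmann ellipse has a_t = (r₁ + r₂)/2 = 40625 km.
At r₁ the circular-orbit speed is v₁ = √(μ/r₁) = 6.909 km/s.
Transfer-orbit speed at r₁ (v² = μ(2/r − 1/a)): v_p = √[μ(2/r₁ − 1/a_t)] = 9.255 km/s.
First burn Δv₁ = |v_p − v₁| = 2.346 km/s.
At r₂, v₂ = √(μ/r₂) = 2.338 km/s.
Transfer-orbit speed at r₂: v_a = √[μ(2/r₂ − 1/a_t)] = 1.060 km/s.
Second burn Δv₂ = |v₂ − v_a| = 1.278 km/s.
Total Δv = Δv₁ + Δv₂ = 3.624 km/s.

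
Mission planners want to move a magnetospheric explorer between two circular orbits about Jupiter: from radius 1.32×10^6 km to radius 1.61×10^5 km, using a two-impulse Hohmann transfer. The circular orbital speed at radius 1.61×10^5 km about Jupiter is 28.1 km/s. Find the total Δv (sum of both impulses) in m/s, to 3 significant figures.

From the circular-orbit relation v² = μ/r at r = 1.61×10^5 km: μ = v²r = (28.1)² × 1.61×10^5 = 1.27127×10^8 km³/s².
Transfer-ellipse semi-major axis a_t = (r₁ + r₂)/2 = (1.320×10^6 + 1.610×10^5)/2 = 7.405×10^5 km.
Circular speed at r₁: v₁ = √(μ/r₁) = √(1.27127×10^8/1.320×10^6) = 9.8137 km/s.
On the transfer ellipse at r₁, vis-viva equation gives v_a = √[μ(2/r₁ − 1/a_t)] = 4.5760 km/s.
First burn Δv₁ = |v_a − v₁| = 5.2377 km/s.
Circular speed at r₂: v₂ = √(μ/r₂) = 28.1000 km/s.
Transfer-orbit speed at r₂: v_p = √[μ(2/r₂ − 1/a_t)] = 37.5172 km/s.
Second burn Δv₂ = |v₂ − v_p| = 9.4172 km/s.
Total Δv = Δv₁ + Δv₂ = 14.65 km/s.

Δv = 14700 m/s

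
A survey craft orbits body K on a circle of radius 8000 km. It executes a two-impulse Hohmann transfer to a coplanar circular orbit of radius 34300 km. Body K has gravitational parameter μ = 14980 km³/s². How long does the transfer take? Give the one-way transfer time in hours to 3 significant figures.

Semi-major axis of the transfer orbit: a_t = (8000 + 34300)/2 = 21150 km.
By Kepler's third law the transfer-orbit period is T = 2π√(a_t³/μ), so t = T/2 = 78950 s.
Converting: 78950 s ÷ 3600 s/hour = 21.9 hours.

t = 21.9 hours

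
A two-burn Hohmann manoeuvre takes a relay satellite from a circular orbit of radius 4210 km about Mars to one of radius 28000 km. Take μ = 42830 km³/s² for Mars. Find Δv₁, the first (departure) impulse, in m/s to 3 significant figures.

The Hohmann ellipse has a_t = (r₁ + r₂)/2 = 16105 km.
On the circular orbit at r = 4210 km, v_c = √(μ/r) = 3.190 km/s.
Vis-viva on the transfer ellipse at r = 4210 km gives v_t = √[μ(2/r − 1/a_t)] = 4.206 km/s.
Δv₁ = |v_t − v_c| = |4.206 − 3.190| = 1.016 km/s.

Δv₁ = 1020 m/s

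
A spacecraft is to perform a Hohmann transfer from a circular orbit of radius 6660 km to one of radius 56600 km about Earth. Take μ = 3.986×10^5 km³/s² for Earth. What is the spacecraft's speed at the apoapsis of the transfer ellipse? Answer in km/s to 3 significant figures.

Transfer-ellipse semi-major axis a_t = (r₁ + r₂)/2 = (6660 + 56600)/2 = 31630 km.
At apoapsis, r = 56600 km.
Applying v² = μ(2/r − 1/a_t): v = 1.218 km/s.

v = 1.22 km/s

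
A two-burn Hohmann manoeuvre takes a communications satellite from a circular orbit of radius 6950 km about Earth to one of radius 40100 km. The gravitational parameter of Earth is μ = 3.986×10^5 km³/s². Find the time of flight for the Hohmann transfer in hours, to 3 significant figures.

The Hohmann ellipse has a_t = (r₁ + r₂)/2 = 23525 km.
Half the transfer-orbit period gives t = π√(a_t³/μ) = 17950 s.
Converting: 17950 s ÷ 3600 s/hour = 4.99 hours.

t = 4.99 hours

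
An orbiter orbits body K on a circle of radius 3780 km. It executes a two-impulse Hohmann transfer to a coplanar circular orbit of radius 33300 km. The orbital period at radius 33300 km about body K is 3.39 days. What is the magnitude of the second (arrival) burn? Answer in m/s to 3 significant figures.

Δv₂ = 392 m/s

From Kepler's third law T² = 4π²r³/μ at r = 33300 km, T = 3.39 days = 3.39 × 86400 s = 2.92896×10^5 s: μ = 4π²r³/T² = 16992.8 km³/s².
Transfer-ellipse semi-major axis a_t = (r₁ + r₂)/2 = (3780 + 33300)/2 = 18540 km.
Circular speed at r = 33300 km: v_c = √(μ/r) = 0.71435 km/s.
Vis-viva on the transfer ellipse at r = 33300 km gives v_t = √[μ(2/r − 1/a_t)] = 0.32255 km/s.
Δv₂ = |v_t − v_c| = |0.32255 − 0.71435| = 0.3918 km/s.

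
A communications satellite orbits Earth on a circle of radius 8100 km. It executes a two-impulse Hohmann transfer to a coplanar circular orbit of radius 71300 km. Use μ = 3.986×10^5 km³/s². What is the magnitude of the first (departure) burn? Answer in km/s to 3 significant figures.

The Hohmann ellipse has a_t = (r₁ + r₂)/2 = 39700 km.
On the circular orbit at r = 8100 km, v_c = √(μ/r) = 7.015 km/s.
Vis-viva on the transfer ellipse at r = 8100 km gives v_t = √[μ(2/r − 1/a_t)] = 9.401 km/s.
Δv₁ = |v_t − v_c| = |9.401 − 7.015| = 2.386 km/s.

Δv₁ = 2.39 km/s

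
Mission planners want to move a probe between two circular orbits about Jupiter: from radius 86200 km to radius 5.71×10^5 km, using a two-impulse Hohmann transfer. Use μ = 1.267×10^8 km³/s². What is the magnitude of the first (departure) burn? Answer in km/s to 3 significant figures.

Transfer-ellipse semi-major axis a_t = (r₁ + r₂)/2 = (86200 + 5.710×10^5)/2 = 3.286×10^5 km.
Circular speed at r = 86200 km: v_c = √(μ/r) = 38.34 km/s.
Vis-viva on the transfer ellipse at r = 86200 km gives v_t = √[μ(2/r − 1/a_t)] = 50.54 km/s.
Δv₁ = |v_t − v_c| = |50.54 − 38.34| = 12.20 km/s.

Δv₁ = 12.2 km/s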